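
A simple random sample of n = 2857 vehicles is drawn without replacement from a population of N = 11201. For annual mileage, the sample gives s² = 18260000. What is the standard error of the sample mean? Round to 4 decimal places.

69.0008

Under SRS without replacement, Var(ȳ) = (1 − f)·s²/n with f = n/N = 2857/11201 = 0.25506651.
Var(ȳ) = (1 − 0.25506651)·18260000/2857 = 0.74493349·6391.3196 = 4761.108.
SE(ȳ) = √(4761.108) = 69.0008.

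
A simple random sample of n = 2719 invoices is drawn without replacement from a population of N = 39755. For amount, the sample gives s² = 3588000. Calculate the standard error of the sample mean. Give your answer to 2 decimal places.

Under SRS without replacement, Var(ȳ) = (1 − f)·s²/n with f = n/N = 2719/39755 = 0.06839391.
Var(ȳ) = (1 − 0.06839391)·3588000/2719 = 0.93160609·1319.6028 = 1229.35.
SE(ȳ) = √(1229.35) = 35.06.

35.06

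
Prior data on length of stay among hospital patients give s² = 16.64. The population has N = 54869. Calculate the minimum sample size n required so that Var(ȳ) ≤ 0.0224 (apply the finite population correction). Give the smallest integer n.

733

Without fpc, n₀ = s²/D = 16.64/0.0224 = 742.8571.
With fpc, (1 − n/N)·s²/n ≤ D requires n ≥ n₀/(1 + n₀/N) = 742.8571/(1 + 742.8571/54869) = 732.9341.
Rounding up, n = 733.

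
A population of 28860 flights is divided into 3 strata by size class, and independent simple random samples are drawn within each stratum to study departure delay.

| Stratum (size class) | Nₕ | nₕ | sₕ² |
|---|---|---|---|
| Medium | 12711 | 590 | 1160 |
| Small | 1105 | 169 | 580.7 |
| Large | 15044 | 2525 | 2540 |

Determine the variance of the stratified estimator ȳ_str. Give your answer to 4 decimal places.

Var(ȳ_str) = Σₕ Wₕ²(1 − fₕ)sₕ²/nₕ with Wₕ = Nₕ/N, N = 28860.
Medium: Wₕ = 0.44043659; term = 0.44043659²·(1 − 0.04641649)·1160/590 = 0.36369011.
Small: Wₕ = 0.03828829; term = 0.03828829²·(1 − 0.15294118)·580.7/169 = 0.0042668816.
Large: Wₕ = 0.52127512; term = 0.52127512²·(1 − 0.16784100)·2540/2525 = 0.22746399.
Sum = 0.59542098.

0.5954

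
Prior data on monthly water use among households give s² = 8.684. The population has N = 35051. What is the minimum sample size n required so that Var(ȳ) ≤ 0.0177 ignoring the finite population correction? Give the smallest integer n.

Without fpc, n₀ = s²/D = 8.684/0.0177 = 490.6215.
Rounding up, n = 491.

491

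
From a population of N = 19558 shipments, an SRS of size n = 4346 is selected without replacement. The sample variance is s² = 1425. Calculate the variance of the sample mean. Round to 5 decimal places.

Under SRS without replacement, Var(ȳ) = (1 − f)·s²/n with f = n/N = 4346/19558 = 0.22221086.
Var(ȳ) = (1 − 0.22221086)·1425/4346 = 0.77778914·0.32788771 = 0.2550275.

0.25503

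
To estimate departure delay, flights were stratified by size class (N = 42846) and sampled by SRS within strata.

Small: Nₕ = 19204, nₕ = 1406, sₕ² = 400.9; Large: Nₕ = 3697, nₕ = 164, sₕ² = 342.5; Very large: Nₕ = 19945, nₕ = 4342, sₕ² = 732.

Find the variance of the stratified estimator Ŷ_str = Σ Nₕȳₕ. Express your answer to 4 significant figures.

1.772 × 10^8

Var(Ŷ_str) = Σₕ Nₕ²(1 − fₕ)sₕ²/nₕ.
Small: 19204²·(1 − 1406/19204)·400.9/1406 = 9.7457134 × 10^7.
Large: 3697²·(1 − 164/3697)·342.5/164 = 2.727783 × 10^7.
Very large: 19945²·(1 − 4342/19945)·732/4342 = 5.2464243 × 10^7.
Sum = 1.7719921 × 10^8.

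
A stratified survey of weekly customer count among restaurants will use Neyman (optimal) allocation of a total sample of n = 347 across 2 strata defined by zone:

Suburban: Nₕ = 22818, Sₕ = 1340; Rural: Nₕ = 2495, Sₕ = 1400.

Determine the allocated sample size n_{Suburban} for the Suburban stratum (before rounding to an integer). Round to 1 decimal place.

311.4

Neyman allocation: nₕ = n·NₕSₕ / Σⱼ NⱼSⱼ.
Σ NⱼSⱼ = 22818·1340 + 2495·1400 = 3.406912 × 10^7.
n_{Suburban} = 347·22818·1340 / (3.406912 × 10^7) = 311.4.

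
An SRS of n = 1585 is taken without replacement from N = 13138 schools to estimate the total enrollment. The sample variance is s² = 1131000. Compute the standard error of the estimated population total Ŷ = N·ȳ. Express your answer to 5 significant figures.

329100

Var(Ŷ) = N²·Var(ȳ) = N²·(1 − n/N)·s²/n.
f = 1585/13138 = 0.12064241; Var(ȳ) = 0.87935759·1131000/1585 = 627.47851.
Var(Ŷ) = 13138² · 627.47851 = 1.0830721 × 10^11.
SE(Ŷ) = √(1.0830721 × 10^11) = 329100.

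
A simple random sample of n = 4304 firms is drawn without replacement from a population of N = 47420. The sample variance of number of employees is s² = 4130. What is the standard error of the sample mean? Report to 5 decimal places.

Under SRS without replacement, Var(ȳ) = (1 − f)·s²/n with f = n/N = 4304/47420 = 0.09076339.
Var(ȳ) = (1 − 0.09076339)·4130/4304 = 0.90923661·0.95957249 = 0.87247844.
SE(ȳ) = √(0.87247844) = 0.93407.

0.93407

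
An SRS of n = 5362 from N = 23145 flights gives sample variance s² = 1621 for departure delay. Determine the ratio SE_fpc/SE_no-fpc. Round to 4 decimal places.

f = n/N = 5362/23145 = 0.23166991.
SE_no-fpc = √(s²/n) = 0.54982958; SE_fpc = √((1−f)s²/n) = 0.48195004.
Ratio = √(1−f) = 0.87654440.

0.8765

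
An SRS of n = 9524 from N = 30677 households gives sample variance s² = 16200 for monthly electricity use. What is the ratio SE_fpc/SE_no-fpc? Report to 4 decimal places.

f = n/N = 9524/30677 = 0.31046061.
SE_no-fpc = √(s²/n) = 1.3042109; SE_fpc = √((1−f)s²/n) = 1.0829973.
Ratio = √(1−f) = 0.83038509.

0.8304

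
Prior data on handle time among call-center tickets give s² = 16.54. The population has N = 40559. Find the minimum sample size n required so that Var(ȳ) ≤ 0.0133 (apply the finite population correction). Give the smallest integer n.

1207

Without fpc, n₀ = s²/D = 16.54/0.0133 = 1243.6090.
With fpc, (1 − n/N)·s²/n ≤ D requires n ≥ n₀/(1 + n₀/N) = 1243.6090/(1 + 1243.6090/40559) = 1206.6122.
Rounding up, n = 1207.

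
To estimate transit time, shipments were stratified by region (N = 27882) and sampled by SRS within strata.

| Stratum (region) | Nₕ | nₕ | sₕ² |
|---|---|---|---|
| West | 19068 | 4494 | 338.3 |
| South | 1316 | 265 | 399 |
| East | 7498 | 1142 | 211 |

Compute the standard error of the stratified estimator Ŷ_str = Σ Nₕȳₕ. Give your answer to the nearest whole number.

Var(Ŷ_str) = Σₕ Nₕ²(1 − fₕ)sₕ²/nₕ.
West: 19068²·(1 − 4494/19068)·338.3/4494 = 2.0919574 × 10^7.
South: 1316²·(1 − 265/1316)·399/265 = 2.082503 × 10^6.
East: 7498²·(1 − 1142/7498)·211/1142 = 8.8053308 × 10^6.
Sum = 3.1807408 × 10^7.
SE = √(3.1807408 × 10^7) = 5640.

5640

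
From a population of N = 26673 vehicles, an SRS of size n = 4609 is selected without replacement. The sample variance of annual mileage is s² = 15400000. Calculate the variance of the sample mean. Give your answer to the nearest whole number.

Under SRS without replacement, Var(ȳ) = (1 − f)·s²/n with f = n/N = 4609/26673 = 0.17279646.
Var(ȳ) = (1 − 0.17279646)·15400000/4609 = 0.82720354·3341.2888 = 2763.9259.

2764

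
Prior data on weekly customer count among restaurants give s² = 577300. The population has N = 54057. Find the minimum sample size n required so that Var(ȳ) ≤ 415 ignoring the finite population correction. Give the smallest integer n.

Without fpc, n₀ = s²/D = 577300/415 = 1391.0843.
Rounding up, n = 1392.

1392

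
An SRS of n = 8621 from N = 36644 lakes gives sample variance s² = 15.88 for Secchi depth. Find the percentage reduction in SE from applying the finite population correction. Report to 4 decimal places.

f = n/N = 8621/36644 = 0.23526362.
SE_no-fpc = √(s²/n) = 0.042918687; SE_fpc = √((1−f)s²/n) = 0.037532051.
Ratio = √(1−f) = 0.87449207. Reduction = 100·(1 − 0.87449207) = 12.5508%.

12.5508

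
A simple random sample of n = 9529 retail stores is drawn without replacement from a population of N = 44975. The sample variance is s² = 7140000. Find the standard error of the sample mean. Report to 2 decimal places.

24.30

Under SRS without replacement, Var(ȳ) = (1 − f)·s²/n with f = n/N = 9529/44975 = 0.21187326.
Var(ȳ) = (1 − 0.21187326)·7140000/9529 = 0.78812674·749.29164 = 590.53677.
SE(ȳ) = √(590.53677) = 24.30.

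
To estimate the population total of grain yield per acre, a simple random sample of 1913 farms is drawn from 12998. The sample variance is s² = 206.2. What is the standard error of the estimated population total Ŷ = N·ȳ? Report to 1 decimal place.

3940.9

Var(Ŷ) = N²·Var(ȳ) = N²·(1 − n/N)·s²/n.
f = 1913/12998 = 0.14717649; Var(ȳ) = 0.85282351·206.2/1913 = 0.091924834.
Var(Ŷ) = 12998² · 0.091924834 = 1.5530517 × 10^7.
SE(Ŷ) = √(1.5530517 × 10^7) = 3940.9.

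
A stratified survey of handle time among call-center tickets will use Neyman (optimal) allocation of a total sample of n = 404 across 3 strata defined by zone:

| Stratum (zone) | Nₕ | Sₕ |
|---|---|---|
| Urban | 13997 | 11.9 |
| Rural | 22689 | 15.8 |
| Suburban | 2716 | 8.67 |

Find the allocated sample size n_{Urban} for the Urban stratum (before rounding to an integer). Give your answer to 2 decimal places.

122.66

Neyman allocation: nₕ = n·NₕSₕ / Σⱼ NⱼSⱼ.
Σ NⱼSⱼ = 13997·11.9 + 22689·15.8 + 2716·8.67 = 548598.22.
n_{Urban} = 404·13997·11.9 / 548598.22 = 122.66.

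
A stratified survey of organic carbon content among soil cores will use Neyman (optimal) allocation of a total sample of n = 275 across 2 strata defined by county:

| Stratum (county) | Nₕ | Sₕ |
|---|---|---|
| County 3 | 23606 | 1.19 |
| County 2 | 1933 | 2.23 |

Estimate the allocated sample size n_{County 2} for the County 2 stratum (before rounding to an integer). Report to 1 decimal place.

Neyman allocation: nₕ = n·NₕSₕ / Σⱼ NⱼSⱼ.
Σ NⱼSⱼ = 23606·1.19 + 1933·2.23 = 32401.73.
n_{County 2} = 275·1933·2.23 / 32401.73 = 36.6.

36.6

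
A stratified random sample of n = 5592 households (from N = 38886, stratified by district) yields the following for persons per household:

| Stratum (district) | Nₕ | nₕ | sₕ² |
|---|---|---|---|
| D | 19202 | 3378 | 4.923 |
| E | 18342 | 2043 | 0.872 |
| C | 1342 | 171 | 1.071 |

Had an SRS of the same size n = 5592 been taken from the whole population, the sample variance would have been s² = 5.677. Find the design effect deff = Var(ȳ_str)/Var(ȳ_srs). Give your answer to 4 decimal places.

0.4415

Var(ȳ_str) = Σ Wₕ²(1−fₕ)sₕ²/nₕ with Wₕ = Nₕ/38886:
  D: (19202/38886)²·(1−3378/19202)·4.923/3378 = 2.9285078 × 10^-4
  E: (18342/38886)²·(1−2043/18342)·0.872/2043 = 8.4385771 × 10^-5
  C: (1342/38886)²·(1−171/1342)·1.071/171 = 6.5090293 × 10^-6
  → Var(ȳ_str) = 3.8374558 × 10^-4.
Var(ȳ_srs) = (1 − 5592/38886)·5.677/5592 = 8.6920944 × 10^-4.
deff = (3.8374558 × 10^-4) / (8.6920944 × 10^-4) = 0.4415.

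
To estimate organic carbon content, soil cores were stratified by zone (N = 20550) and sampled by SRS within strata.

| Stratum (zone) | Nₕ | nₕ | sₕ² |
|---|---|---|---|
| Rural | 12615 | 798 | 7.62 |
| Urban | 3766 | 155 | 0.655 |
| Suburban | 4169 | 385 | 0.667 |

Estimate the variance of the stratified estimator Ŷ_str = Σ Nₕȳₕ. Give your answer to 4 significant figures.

1.508 × 10^6

Var(Ŷ_str) = Σₕ Nₕ²(1 − fₕ)sₕ²/nₕ.
Rural: 12615²·(1 − 798/12615)·7.62/798 = 1.4234643 × 10^6.
Urban: 3766²·(1 − 155/3766)·0.655/155 = 57466.852.
Suburban: 4169²·(1 − 385/4169)·0.667/385 = 27330.535.
Sum = 1.5082617 × 10^6.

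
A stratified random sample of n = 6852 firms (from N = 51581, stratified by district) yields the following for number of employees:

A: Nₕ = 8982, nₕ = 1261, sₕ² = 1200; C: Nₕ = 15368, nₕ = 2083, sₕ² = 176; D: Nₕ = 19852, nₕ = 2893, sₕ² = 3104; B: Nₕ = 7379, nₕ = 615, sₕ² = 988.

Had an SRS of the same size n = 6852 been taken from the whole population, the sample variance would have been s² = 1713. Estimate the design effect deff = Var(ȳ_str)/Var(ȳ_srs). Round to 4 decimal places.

0.9096

Var(ȳ_str) = Σ Wₕ²(1−fₕ)sₕ²/nₕ with Wₕ = Nₕ/51581:
  A: (8982/51581)²·(1−1261/8982)·1200/1261 = 0.024804658
  C: (15368/51581)²·(1−2083/15368)·176/2083 = 0.0064836982
  D: (19852/51581)²·(1−2893/19852)·3104/2893 = 0.13576827
  B: (7379/51581)²·(1−615/7379)·988/615 = 0.030137236
  → Var(ȳ_str) = 0.19719386.
Var(ȳ_srs) = (1 − 6852/51581)·1713/6852 = 0.2167901.
deff = 0.19719386 / 0.2167901 = 0.9096.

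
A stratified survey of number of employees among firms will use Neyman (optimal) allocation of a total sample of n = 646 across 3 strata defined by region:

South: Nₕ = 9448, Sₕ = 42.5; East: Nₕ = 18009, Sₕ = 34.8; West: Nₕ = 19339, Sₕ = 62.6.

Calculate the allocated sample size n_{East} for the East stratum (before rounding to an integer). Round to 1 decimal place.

180.8

Neyman allocation: nₕ = n·NₕSₕ / Σⱼ NⱼSⱼ.
Σ NⱼSⱼ = 9448·42.5 + 18009·34.8 + 19339·62.6 = 2.2388746 × 10^6.
n_{East} = 646·18009·34.8 / (2.2388746 × 10^6) = 180.8.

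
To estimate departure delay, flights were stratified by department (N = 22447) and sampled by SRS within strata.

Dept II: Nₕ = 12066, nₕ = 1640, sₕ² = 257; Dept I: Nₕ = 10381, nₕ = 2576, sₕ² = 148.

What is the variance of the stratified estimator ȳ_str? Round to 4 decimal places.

Var(ȳ_str) = Σₕ Wₕ²(1 − fₕ)sₕ²/nₕ with Wₕ = Nₕ/N, N = 22447.
Dept II: Wₕ = 0.53753286; term = 0.53753286²·(1 − 0.13591911)·257/1640 = 0.039124942.
Dept I: Wₕ = 0.46246714; term = 0.46246714²·(1 − 0.24814565)·148/2576 = 0.0092387102.
Sum = 0.048363652.

0.0484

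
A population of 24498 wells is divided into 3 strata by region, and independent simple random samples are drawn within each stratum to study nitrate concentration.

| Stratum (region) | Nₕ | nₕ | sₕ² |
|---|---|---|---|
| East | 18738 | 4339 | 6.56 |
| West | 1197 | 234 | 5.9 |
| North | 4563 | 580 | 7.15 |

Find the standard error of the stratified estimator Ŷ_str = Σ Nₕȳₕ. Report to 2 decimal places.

813.04

Var(Ŷ_str) = Σₕ Nₕ²(1 − fₕ)sₕ²/nₕ.
East: 18738²·(1 − 4339/18738)·6.56/4339 = 407915.08.
West: 1197²·(1 − 234/1197)·5.9/234 = 29064.081.
North: 4563²·(1 − 580/4563)·7.15/580 = 224046.84.
Sum = 661026.
SE = √(661026) = 813.04.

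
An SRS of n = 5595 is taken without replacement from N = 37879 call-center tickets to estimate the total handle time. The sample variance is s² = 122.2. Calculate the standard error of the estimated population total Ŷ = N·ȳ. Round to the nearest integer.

5168

Var(Ŷ) = N²·Var(ȳ) = N²·(1 − n/N)·s²/n.
f = 5595/37879 = 0.14770717; Var(ȳ) = 0.85229283·122.2/5595 = 0.018614867.
Var(Ŷ) = 37879² · 0.018614867 = 2.6708958 × 10^7.
SE(Ŷ) = √(2.6708958 × 10^7) = 5168.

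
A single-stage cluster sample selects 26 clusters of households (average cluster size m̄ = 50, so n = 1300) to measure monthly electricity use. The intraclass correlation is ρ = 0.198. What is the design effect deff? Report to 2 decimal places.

deff = 1 + (50 − 1)·0.198 = 1 + 9.702 = 10.702.

10.70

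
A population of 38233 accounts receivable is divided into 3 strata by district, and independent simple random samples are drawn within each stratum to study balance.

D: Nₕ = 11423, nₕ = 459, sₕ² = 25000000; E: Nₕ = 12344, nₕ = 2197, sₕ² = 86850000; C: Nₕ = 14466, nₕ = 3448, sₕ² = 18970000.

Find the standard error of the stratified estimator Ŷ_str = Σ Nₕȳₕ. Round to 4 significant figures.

Var(Ŷ_str) = Σₕ Nₕ²(1 − fₕ)sₕ²/nₕ.
D: 11423²·(1 − 459/11423)·25000000/459 = 6.8214473 × 10^12.
E: 12344²·(1 − 2197/12344)·86850000/2197 = 4.9514607 × 10^12.
C: 14466²·(1 − 3448/14466)·18970000/3448 = 8.7690249 × 10^11.
Sum = 1.264981 × 10^13.
SE = √(1.264981 × 10^13) = 3.557 × 10^6.

3.557 × 10^6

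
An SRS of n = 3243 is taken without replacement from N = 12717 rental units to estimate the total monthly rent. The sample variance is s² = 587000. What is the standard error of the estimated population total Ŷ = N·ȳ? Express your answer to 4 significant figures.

147700

Var(Ŷ) = N²·Var(ȳ) = N²·(1 − n/N)·s²/n.
f = 3243/12717 = 0.25501297; Var(ȳ) = 0.74498703·587000/3243 = 134.84656.
Var(Ŷ) = 12717² · 134.84656 = 2.1807667 × 10^10.
SE(Ŷ) = √(2.1807667 × 10^10) = 147700.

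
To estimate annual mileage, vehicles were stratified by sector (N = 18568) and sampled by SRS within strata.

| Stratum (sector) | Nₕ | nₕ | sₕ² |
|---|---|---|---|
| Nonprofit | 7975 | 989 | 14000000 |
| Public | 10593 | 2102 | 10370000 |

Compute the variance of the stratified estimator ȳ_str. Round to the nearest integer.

3575

Var(ȳ_str) = Σₕ Wₕ²(1 − fₕ)sₕ²/nₕ with Wₕ = Nₕ/N, N = 18568.
Nonprofit: Wₕ = 0.42950237; term = 0.42950237²·(1 − 0.12401254)·14000000/989 = 2287.4982.
Public: Wₕ = 0.57049763; term = 0.57049763²·(1 − 0.19843293)·10370000/2102 = 1287.0446.
Sum = 3574.5428.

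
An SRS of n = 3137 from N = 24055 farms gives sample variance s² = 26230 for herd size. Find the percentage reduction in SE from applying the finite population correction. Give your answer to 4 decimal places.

f = n/N = 3137/24055 = 0.13040948.
SE_no-fpc = √(s²/n) = 2.8916244; SE_fpc = √((1−f)s²/n) = 2.6964929.
Ratio = √(1−f) = 0.93251838. Reduction = 100·(1 − 0.93251838) = 6.7482%.

6.7482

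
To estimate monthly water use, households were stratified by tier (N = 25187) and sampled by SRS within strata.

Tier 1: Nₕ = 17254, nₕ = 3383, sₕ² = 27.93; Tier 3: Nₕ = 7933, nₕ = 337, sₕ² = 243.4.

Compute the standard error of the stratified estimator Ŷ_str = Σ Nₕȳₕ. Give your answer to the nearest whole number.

6745

Var(Ŷ_str) = Σₕ Nₕ²(1 − fₕ)sₕ²/nₕ.
Tier 1: 17254²·(1 − 3383/17254)·27.93/3383 = 1.975907 × 10^6.
Tier 3: 7933²·(1 − 337/7933)·243.4/337 = 4.3522425 × 10^7.
Sum = 4.5498332 × 10^7.
SE = √(4.5498332 × 10^7) = 6745.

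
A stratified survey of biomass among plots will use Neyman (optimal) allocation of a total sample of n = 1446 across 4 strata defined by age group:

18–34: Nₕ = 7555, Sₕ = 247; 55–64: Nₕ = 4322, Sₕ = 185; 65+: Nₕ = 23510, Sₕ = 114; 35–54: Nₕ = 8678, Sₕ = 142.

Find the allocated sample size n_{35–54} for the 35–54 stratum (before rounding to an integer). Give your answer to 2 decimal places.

Neyman allocation: nₕ = n·NₕSₕ / Σⱼ NⱼSⱼ.
Σ NⱼSⱼ = 7555·247 + 4322·185 + 23510·114 + 8678·142 = 6.578071 × 10^6.
n_{35–54} = 1446·8678·142 / (6.578071 × 10^6) = 270.88.

270.88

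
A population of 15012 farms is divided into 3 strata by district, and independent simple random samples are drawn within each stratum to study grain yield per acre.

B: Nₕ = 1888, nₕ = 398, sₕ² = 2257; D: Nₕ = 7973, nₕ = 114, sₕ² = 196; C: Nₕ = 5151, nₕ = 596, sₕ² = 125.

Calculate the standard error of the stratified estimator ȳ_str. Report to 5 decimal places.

0.75542

Var(ȳ_str) = Σₕ Wₕ²(1 − fₕ)sₕ²/nₕ with Wₕ = Nₕ/N, N = 15012.
B: Wₕ = 0.12576605; term = 0.12576605²·(1 − 0.21080508)·2257/398 = 0.070787999.
D: Wₕ = 0.53110845; term = 0.53110845²·(1 − 0.01429826)·196/114 = 0.47803882.
C: Wₕ = 0.34312550; term = 0.34312550²·(1 − 0.11570569)·125/596 = 0.021835673.
Sum = 0.57066249.
SE = √(0.57066249) = 0.75542.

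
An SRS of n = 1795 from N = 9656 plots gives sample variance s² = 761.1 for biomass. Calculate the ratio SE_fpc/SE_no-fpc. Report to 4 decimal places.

0.9023

f = n/N = 1795/9656 = 0.18589478.
SE_no-fpc = √(s²/n) = 0.65116138; SE_fpc = √((1−f)s²/n) = 0.58752845.
Ratio = √(1−f) = 0.90227780.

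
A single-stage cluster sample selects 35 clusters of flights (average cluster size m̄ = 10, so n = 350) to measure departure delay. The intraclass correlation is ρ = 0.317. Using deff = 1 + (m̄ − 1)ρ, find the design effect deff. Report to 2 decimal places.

3.85

deff = 1 + (10 − 1)·0.317 = 1 + 2.853 = 3.853.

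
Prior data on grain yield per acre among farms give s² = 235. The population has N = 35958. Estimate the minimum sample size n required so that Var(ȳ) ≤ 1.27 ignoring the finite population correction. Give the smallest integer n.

186

Without fpc, n₀ = s²/D = 235/1.27 = 185.0394.
Rounding up, n = 186.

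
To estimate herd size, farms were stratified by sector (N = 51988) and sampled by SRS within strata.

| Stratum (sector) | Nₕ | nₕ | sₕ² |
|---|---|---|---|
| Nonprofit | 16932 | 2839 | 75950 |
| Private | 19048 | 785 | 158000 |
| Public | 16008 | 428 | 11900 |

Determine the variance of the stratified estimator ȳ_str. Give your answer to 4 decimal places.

30.8337

Var(ȳ_str) = Σₕ Wₕ²(1 − fₕ)sₕ²/nₕ with Wₕ = Nₕ/N, N = 51988.
Nonprofit: Wₕ = 0.32569054; term = 0.32569054²·(1 − 0.16767068)·75950/2839 = 2.3619346.
Private: Wₕ = 0.36639224; term = 0.36639224²·(1 − 0.04121168)·158000/785 = 25.90614.
Public: Wₕ = 0.30791721; term = 0.30791721²·(1 − 0.02673663)·11900/428 = 2.5656742.
Sum = 30.833749.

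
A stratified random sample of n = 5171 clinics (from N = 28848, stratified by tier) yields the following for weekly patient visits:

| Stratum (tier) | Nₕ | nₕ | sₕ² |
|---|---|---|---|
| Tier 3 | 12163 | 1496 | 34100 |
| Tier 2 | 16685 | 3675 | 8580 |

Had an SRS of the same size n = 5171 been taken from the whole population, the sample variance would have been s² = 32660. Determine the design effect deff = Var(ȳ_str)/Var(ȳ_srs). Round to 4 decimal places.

0.8030

Var(ȳ_str) = Σ Wₕ²(1−fₕ)sₕ²/nₕ with Wₕ = Nₕ/28848:
  Tier 3: (12163/28848)²·(1−1496/12163)·34100/1496 = 3.5536477
  Tier 2: (16685/28848)²·(1−3675/16685)·8580/3675 = 0.6089786
  → Var(ȳ_str) = 4.1626263.
Var(ȳ_srs) = (1 − 5171/28848)·32660/5171 = 5.1838522.
deff = 4.1626263 / 5.1838522 = 0.8030.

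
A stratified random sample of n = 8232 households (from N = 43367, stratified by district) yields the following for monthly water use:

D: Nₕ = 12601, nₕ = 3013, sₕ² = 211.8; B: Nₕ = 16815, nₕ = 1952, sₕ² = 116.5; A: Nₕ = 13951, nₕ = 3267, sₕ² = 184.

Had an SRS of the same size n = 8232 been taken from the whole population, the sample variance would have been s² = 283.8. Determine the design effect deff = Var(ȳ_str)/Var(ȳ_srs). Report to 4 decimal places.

0.6054

Var(ȳ_str) = Σ Wₕ²(1−fₕ)sₕ²/nₕ with Wₕ = Nₕ/43367:
  D: (12601/43367)²·(1−3013/12601)·211.8/3013 = 0.0045158666
  B: (16815/43367)²·(1−1952/16815)·116.5/1952 = 0.0079310502
  A: (13951/43367)²·(1−3267/13951)·184/3267 = 0.0044636399
  → Var(ȳ_str) = 0.016910557.
Var(ȳ_srs) = (1 − 8232/43367)·283.8/8232 = 0.027931072.
deff = 0.016910557 / 0.027931072 = 0.6054.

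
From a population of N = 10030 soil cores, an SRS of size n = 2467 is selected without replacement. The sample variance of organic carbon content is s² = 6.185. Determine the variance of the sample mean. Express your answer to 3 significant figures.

Under SRS without replacement, Var(ȳ) = (1 − f)·s²/n with f = n/N = 2467/10030 = 0.24596211.
Var(ȳ) = (1 − 0.24596211)·6.185/2467 = 0.75403789·0.0025070936 = 0.0018904436.

0.00189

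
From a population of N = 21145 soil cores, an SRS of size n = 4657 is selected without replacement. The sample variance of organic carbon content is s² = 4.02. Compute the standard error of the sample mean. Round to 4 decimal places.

0.0259

Under SRS without replacement, Var(ȳ) = (1 − f)·s²/n with f = n/N = 4657/21145 = 0.22024119.
Var(ȳ) = (1 − 0.22024119)·4.02/4657 = 0.77975881·8.6321666 × 10^-4 = 6.731008 × 10^-4.
SE(ȳ) = √(6.731008 × 10^-4) = 0.0259.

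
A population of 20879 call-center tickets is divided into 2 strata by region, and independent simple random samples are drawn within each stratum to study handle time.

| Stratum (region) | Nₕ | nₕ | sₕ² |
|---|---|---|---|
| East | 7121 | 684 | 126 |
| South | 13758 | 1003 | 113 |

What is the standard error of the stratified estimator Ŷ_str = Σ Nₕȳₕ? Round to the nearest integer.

5312

Var(Ŷ_str) = Σₕ Nₕ²(1 − fₕ)sₕ²/nₕ.
East: 7121²·(1 − 684/7121)·126/684 = 8.4438194 × 10^6.
South: 13758²·(1 − 1003/13758)·113/1003 = 1.9770301 × 10^7.
Sum = 2.821412 × 10^7.
SE = √(2.821412 × 10^7) = 5312.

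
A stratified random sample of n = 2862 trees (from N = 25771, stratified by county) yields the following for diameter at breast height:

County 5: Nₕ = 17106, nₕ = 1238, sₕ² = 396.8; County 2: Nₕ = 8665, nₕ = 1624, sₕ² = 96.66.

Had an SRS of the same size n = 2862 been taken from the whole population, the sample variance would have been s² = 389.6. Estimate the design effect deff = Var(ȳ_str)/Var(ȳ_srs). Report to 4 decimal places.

1.1277

Var(ȳ_str) = Σ Wₕ²(1−fₕ)sₕ²/nₕ with Wₕ = Nₕ/25771:
  County 5: (17106/25771)²·(1−1238/17106)·396.8/1238 = 0.13099633
  County 2: (8665/25771)²·(1−1624/8665)·96.66/1624 = 0.0054676554
  → Var(ȳ_str) = 0.13646399.
Var(ȳ_srs) = (1 − 2862/25771)·389.6/2862 = 0.12101081.
deff = 0.13646399 / 0.12101081 = 1.1277.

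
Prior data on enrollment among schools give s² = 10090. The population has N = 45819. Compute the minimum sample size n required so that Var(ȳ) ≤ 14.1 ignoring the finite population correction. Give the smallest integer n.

716

Without fpc, n₀ = s²/D = 10090/14.1 = 715.6028.
Rounding up, n = 716.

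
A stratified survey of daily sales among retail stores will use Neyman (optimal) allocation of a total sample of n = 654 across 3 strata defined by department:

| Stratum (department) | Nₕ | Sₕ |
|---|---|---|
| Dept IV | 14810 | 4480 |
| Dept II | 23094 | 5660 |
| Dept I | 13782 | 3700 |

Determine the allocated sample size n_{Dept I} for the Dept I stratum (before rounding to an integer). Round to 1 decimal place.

134.4

Neyman allocation: nₕ = n·NₕSₕ / Σⱼ NⱼSⱼ.
Σ NⱼSⱼ = 14810·4480 + 23094·5660 + 13782·3700 = 2.4805424 × 10^8.
n_{Dept I} = 654·13782·3700 / (2.4805424 × 10^8) = 134.4.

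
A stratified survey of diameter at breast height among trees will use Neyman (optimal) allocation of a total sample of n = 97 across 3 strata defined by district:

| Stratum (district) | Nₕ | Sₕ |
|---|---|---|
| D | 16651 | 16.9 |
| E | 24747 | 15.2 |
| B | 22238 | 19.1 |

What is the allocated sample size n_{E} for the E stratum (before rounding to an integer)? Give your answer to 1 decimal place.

Neyman allocation: nₕ = n·NₕSₕ / Σⱼ NⱼSⱼ.
Σ NⱼSⱼ = 16651·16.9 + 24747·15.2 + 22238·19.1 = 1.0823021 × 10^6.
n_{E} = 97·24747·15.2 / (1.0823021 × 10^6) = 33.7.

33.7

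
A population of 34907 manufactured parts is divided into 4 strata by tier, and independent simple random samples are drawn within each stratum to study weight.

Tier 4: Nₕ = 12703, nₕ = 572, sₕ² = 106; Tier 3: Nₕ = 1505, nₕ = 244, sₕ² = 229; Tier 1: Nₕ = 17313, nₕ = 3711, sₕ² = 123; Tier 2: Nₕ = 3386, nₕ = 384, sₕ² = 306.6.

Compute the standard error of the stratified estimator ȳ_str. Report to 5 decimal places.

Var(ȳ_str) = Σₕ Wₕ²(1 − fₕ)sₕ²/nₕ with Wₕ = Nₕ/N, N = 34907.
Tier 4: Wₕ = 0.36390982; term = 0.36390982²·(1 − 0.04502873)·106/572 = 0.023436226.
Tier 3: Wₕ = 0.04311456; term = 0.04311456²·(1 − 0.16212625)·229/244 = 0.0014617469.
Tier 1: Wₕ = 0.49597502; term = 0.49597502²·(1 − 0.21434760)·123/3711 = 0.0064056647.
Tier 2: Wₕ = 0.09700060; term = 0.09700060²·(1 − 0.11340815)·306.6/384 = 0.0066606025.
Sum = 0.03796424.
SE = √(0.03796424) = 0.19484.

0.19484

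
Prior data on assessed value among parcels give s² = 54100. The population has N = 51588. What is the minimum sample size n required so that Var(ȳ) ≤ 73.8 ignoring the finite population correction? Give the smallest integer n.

734

Without fpc, n₀ = s²/D = 54100/73.8 = 733.0623.
Rounding up, n = 734.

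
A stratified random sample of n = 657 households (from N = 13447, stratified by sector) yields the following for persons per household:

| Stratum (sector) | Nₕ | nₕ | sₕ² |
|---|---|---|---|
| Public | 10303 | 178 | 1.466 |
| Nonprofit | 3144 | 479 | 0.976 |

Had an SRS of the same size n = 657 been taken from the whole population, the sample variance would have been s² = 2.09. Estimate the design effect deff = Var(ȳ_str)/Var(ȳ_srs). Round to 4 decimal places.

Var(ȳ_str) = Σ Wₕ²(1−fₕ)sₕ²/nₕ with Wₕ = Nₕ/13447:
  Public: (10303/13447)²·(1−178/10303)·1.466/178 = 0.0047514032
  Nonprofit: (3144/13447)²·(1−479/3144)·0.976/479 = 9.4415489 × 10^-5
  → Var(ȳ_str) = 0.0048458187.
Var(ȳ_srs) = (1 − 657/13447)·2.09/657 = 0.0030257013.
deff = 0.0048458187 / 0.0030257013 = 1.6016.

1.6016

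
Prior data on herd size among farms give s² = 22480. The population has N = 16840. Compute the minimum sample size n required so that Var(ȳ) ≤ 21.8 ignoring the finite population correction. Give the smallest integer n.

Without fpc, n₀ = s²/D = 22480/21.8 = 1031.1927.
Rounding up, n = 1032.

1032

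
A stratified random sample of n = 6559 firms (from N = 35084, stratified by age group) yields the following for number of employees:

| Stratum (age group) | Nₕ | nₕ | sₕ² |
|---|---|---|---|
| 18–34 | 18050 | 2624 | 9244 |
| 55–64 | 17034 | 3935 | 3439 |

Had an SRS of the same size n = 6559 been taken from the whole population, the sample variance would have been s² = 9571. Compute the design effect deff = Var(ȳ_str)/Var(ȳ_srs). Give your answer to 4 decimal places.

0.8052

Var(ȳ_str) = Σ Wₕ²(1−fₕ)sₕ²/nₕ with Wₕ = Nₕ/35084:
  18–34: (18050/35084)²·(1−2624/18050)·9244/2624 = 0.79690846
  55–64: (17034/35084)²·(1−3935/17034)·3439/3935 = 0.15842511
  → Var(ȳ_str) = 0.95533357.
Var(ȳ_srs) = (1 − 6559/35084)·9571/6559 = 1.1864139.
deff = 0.95533357 / 1.1864139 = 0.8052.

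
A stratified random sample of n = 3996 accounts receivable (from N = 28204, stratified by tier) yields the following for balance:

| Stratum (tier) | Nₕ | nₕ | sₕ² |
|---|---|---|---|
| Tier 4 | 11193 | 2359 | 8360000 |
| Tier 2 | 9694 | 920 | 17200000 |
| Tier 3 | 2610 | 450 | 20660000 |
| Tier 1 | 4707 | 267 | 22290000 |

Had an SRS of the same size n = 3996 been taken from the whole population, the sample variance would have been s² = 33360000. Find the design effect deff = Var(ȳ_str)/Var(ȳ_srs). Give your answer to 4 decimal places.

Var(ȳ_str) = Σ Wₕ²(1−fₕ)sₕ²/nₕ with Wₕ = Nₕ/28204:
  Tier 4: (11193/28204)²·(1−2359/11193)·8360000/2359 = 440.51512
  Tier 2: (9694/28204)²·(1−920/9694)·17200000/920 = 1999.0325
  Tier 3: (2610/28204)²·(1−450/2610)·20660000/450 = 325.37985
  Tier 1: (4707/28204)²·(1−267/4707)·22290000/267 = 2193.333
  → Var(ȳ_str) = 4958.2605.
Var(ȳ_srs) = (1 − 3996/28204)·33360000/3996 = 7165.5374.
deff = 4958.2605 / 7165.5374 = 0.6920.

0.6920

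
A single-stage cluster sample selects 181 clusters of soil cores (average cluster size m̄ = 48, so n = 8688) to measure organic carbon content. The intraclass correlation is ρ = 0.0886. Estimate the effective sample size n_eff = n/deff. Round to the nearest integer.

1682

deff = 1 + (48 − 1)·0.0886 = 1 + 4.1642 = 5.1642.
n_eff = 8688 / 5.1642 = 1682.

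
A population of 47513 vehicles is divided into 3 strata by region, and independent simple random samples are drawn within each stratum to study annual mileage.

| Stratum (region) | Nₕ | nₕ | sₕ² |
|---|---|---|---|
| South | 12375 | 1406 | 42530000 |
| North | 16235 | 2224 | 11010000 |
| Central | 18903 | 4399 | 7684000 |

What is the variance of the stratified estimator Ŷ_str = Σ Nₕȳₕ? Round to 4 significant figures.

Var(Ŷ_str) = Σₕ Nₕ²(1 − fₕ)sₕ²/nₕ.
South: 12375²·(1 − 1406/12375)·42530000/1406 = 4.1060318 × 10^12.
North: 16235²·(1 − 2224/16235)·11010000/2224 = 1.1260922 × 10^12.
Central: 18903²·(1 − 4399/18903)·7684000/4399 = 4.7890781 × 10^11.
Sum = 5.7110318 × 10^12.

5.711 × 10^12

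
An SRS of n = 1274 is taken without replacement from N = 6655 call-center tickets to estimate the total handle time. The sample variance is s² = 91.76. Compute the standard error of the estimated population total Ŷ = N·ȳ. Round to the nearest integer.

1606

Var(Ŷ) = N²·Var(ȳ) = N²·(1 − n/N)·s²/n.
f = 1274/6655 = 0.19143501; Var(ȳ) = 0.80856499·91.76/1274 = 0.058236989.
Var(Ŷ) = 6655² · 0.058236989 = 2.5792595 × 10^6.
SE(Ŷ) = √(2.5792595 × 10^6) = 1606.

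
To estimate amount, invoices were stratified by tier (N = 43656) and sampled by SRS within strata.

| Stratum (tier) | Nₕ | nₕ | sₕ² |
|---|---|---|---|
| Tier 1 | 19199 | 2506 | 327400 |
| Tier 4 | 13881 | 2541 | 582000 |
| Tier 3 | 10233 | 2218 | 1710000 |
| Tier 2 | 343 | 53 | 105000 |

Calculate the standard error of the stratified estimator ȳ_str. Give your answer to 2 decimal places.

Var(ȳ_str) = Σₕ Wₕ²(1 − fₕ)sₕ²/nₕ with Wₕ = Nₕ/N, N = 43656.
Tier 1: Wₕ = 0.43977918; term = 0.43977918²·(1 − 0.13052763)·327400/2506 = 21.969629.
Tier 4: Wₕ = 0.31796317; term = 0.31796317²·(1 − 0.18305598)·582000/2541 = 18.917522.
Tier 3: Wₕ = 0.23440077; term = 0.23440077²·(1 − 0.21674973)·1710000/2218 = 33.178228.
Tier 2: Wₕ = 0.00785688; term = 0.00785688²·(1 − 0.15451895)·105000/53 = 0.10339932.
Sum = 74.168778.
SE = √(74.168778) = 8.61.

8.61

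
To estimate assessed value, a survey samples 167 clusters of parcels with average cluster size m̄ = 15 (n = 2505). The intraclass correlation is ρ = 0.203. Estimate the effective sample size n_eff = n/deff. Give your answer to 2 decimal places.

deff = 1 + (15 − 1)·0.203 = 1 + 2.842 = 3.842.
n_eff = 2505 / 3.842 = 652.00.

652.00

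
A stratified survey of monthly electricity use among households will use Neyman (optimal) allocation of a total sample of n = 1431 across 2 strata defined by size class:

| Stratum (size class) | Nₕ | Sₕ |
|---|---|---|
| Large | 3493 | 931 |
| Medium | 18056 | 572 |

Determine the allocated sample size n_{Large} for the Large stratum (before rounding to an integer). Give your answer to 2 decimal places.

342.68

Neyman allocation: nₕ = n·NₕSₕ / Σⱼ NⱼSⱼ.
Σ NⱼSⱼ = 3493·931 + 18056·572 = 1.3580015 × 10^7.
n_{Large} = 1431·3493·931 / (1.3580015 × 10^7) = 342.68.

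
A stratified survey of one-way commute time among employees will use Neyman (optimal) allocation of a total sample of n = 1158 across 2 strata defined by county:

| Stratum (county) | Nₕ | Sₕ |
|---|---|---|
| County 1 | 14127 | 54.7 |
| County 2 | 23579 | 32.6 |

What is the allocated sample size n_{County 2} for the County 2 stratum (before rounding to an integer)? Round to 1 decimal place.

Neyman allocation: nₕ = n·NₕSₕ / Σⱼ NⱼSⱼ.
Σ NⱼSⱼ = 14127·54.7 + 23579·32.6 = 1.5414223 × 10^6.
n_{County 2} = 1158·23579·32.6 / (1.5414223 × 10^6) = 577.5.

577.5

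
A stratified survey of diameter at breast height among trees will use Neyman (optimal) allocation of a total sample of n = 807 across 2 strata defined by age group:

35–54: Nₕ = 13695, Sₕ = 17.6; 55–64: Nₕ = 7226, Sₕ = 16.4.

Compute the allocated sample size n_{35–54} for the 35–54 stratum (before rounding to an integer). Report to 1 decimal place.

541.0

Neyman allocation: nₕ = n·NₕSₕ / Σⱼ NⱼSⱼ.
Σ NⱼSⱼ = 13695·17.6 + 7226·16.4 = 359538.4.
n_{35–54} = 807·13695·17.6 / 359538.4 = 541.0.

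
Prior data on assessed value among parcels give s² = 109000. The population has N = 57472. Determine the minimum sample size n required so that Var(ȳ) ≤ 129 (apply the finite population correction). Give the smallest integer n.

Without fpc, n₀ = s²/D = 109000/129 = 844.9612.
With fpc, (1 − n/N)·s²/n ≤ D requires n ≥ n₀/(1 + n₀/N) = 844.9612/(1 + 844.9612/57472) = 832.7185.
Rounding up, n = 833.

833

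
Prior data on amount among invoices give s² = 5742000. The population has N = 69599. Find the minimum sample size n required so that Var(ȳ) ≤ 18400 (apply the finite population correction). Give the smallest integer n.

Without fpc, n₀ = s²/D = 5742000/18400 = 312.0652.
With fpc, (1 − n/N)·s²/n ≤ D requires n ≥ n₀/(1 + n₀/N) = 312.0652/(1 + 312.0652/69599) = 310.6722.
Rounding up, n = 311.

311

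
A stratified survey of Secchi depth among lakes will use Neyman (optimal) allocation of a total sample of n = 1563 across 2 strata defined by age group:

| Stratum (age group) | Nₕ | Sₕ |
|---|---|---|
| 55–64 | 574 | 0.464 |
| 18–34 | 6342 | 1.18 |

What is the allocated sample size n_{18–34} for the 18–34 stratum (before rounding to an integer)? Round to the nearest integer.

Neyman allocation: nₕ = n·NₕSₕ / Σⱼ NⱼSⱼ.
Σ NⱼSⱼ = 574·0.464 + 6342·1.18 = 7749.896.
n_{18–34} = 1563·6342·1.18 / 7749.896 = 1509.

1509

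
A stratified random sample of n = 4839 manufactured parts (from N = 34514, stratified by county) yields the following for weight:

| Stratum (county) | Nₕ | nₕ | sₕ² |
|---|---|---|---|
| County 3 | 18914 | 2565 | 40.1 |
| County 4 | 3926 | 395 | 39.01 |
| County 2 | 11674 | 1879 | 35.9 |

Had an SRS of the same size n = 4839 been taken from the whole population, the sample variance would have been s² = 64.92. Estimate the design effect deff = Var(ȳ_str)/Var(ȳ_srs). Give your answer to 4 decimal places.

Var(ȳ_str) = Σ Wₕ²(1−fₕ)sₕ²/nₕ with Wₕ = Nₕ/34514:
  County 3: (18914/34514)²·(1−2565/18914)·40.1/2565 = 0.0040582705
  County 4: (3926/34514)²·(1−395/3926)·39.01/395 = 0.0011493076
  County 2: (11674/34514)²·(1−1879/11674)·35.9/1879 = 0.0018340079
  → Var(ȳ_str) = 0.007041586.
Var(ȳ_srs) = (1 − 4839/34514)·64.92/4839 = 0.011535019.
deff = 0.007041586 / 0.011535019 = 0.6105.

0.6105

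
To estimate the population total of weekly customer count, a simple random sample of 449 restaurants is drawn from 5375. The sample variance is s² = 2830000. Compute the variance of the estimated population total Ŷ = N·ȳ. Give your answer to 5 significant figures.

Var(Ŷ) = N²·Var(ȳ) = N²·(1 − n/N)·s²/n.
f = 449/5375 = 0.08353488; Var(ȳ) = 0.91646512·2830000/449 = 5776.3837.
Var(Ŷ) = 5375² · 5776.3837 = 1.6688334 × 10^11.

1.6688 × 10^11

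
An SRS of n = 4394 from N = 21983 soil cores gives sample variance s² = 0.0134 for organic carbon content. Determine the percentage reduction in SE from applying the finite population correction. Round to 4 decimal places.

f = n/N = 4394/21983 = 0.19988173.
SE_no-fpc = √(s²/n) = 0.0017463141; SE_fpc = √((1−f)s²/n) = 0.0015620663.
Ratio = √(1−f) = 0.89449331. Reduction = 100·(1 − 0.89449331) = 10.5507%.

10.5507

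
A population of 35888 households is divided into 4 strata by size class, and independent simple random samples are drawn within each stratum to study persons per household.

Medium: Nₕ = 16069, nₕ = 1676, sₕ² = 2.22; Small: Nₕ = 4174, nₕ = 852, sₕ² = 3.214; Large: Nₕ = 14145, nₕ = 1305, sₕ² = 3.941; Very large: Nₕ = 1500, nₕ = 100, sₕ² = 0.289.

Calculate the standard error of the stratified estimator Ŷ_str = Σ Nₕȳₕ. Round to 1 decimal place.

955.6

Var(Ŷ_str) = Σₕ Nₕ²(1 − fₕ)sₕ²/nₕ.
Medium: 16069²·(1 − 1676/16069)·2.22/1676 = 306350.88.
Small: 4174²·(1 − 852/4174)·3.214/852 = 52306.824.
Large: 14145²·(1 − 1305/14145)·3.941/1305 = 548483.92.
Very large: 1500²·(1 − 100/1500)·0.289/100 = 6069.
Sum = 913210.62.
SE = √(913210.62) = 955.6.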